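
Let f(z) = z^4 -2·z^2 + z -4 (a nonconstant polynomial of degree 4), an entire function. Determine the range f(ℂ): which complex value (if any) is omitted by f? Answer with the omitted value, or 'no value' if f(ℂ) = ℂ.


Little Picard bounds the complement of f(ℂ) to at most one point.
For every w ∈ ℂ, the equation p(z) − w = 0 is a nonconstant polynomial in z and hence has at least one root by the fundamental theorem of algebra. So p is surjective onto ℂ, omitting no value.

Omitted value: no value.


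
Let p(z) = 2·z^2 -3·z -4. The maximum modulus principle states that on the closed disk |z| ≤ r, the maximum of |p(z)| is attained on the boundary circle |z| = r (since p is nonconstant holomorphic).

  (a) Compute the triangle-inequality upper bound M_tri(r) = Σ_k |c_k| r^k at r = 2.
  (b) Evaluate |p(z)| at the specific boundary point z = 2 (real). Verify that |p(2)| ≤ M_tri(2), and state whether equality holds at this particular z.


Coefficients: c_0 = -4, c_1 = -3, c_2 = 2. Radius r = 2.
Part (a). Triangle bound: M_tri(r) = Σ_k |c_k| r^k
  = |-4|·2^0 + |-3|·2^1 + |2|·2^2
  = 4 + 6 + 8 = 18.
This bounds M(r) := max_{|z|=r} |p(z)| from above; equality holds iff all terms c_k z^k can be made to align in phase at a single z on |z|=r.
Part (b). At z = 2 (real, on the circle |z| = r):
  p(2) = (-4)·2^0 + (-3)·2^1 + (2)·2^2 = -2.
  |p(2)| = 2.
Check: |p(2)| = 2 ≤ 18 = M_tri(2). ✓ Equality does not hold at z = 2 (the coefficients have mixed signs, so the terms do not all align in phase there).

M_tri(2) = 18; |p(2)| = 2; equality at z=2: no.


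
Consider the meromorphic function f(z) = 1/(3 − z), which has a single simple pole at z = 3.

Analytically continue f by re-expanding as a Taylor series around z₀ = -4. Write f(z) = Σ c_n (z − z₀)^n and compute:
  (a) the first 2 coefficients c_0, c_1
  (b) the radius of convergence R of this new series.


Let w = z − z₀, so z = z₀ + w.
Then 3 − z = 3 − (z₀ + w) = (3 − z₀) − w = 7 − w.
f(z) = 1/(7 − w) = (1/(7)) · 1/(1 − w/(7)) = Σ_{n≥0} w^n / (7)^(n+1).
So c_n = 1/(7)^(n+1):
  c_0 = 1/(7)^1 = 1/7.
  c_1 = 1/(7)^2 = 1/49.
The series is valid for |w/d| < 1, i.e. |z − z₀| < |d|.
Radius of convergence: R = |3 − z₀| = |7| = 7 (distance from z₀ to the singularity z = 3).

c_0 = 1/7, c_1 = 1/49; R = 7.


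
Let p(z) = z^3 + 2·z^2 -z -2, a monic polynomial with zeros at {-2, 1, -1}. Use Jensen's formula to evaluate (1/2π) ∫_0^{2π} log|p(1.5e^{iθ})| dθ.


Zeros: -2, -1, 1; r = 1.5.
Inside |z| < r: -1, 1. Outside (|z| ≥ r): -2.
p(0) = -2, so log|p(0)| = log(2) = 0.6931.
Apply Jensen: I(r) = log|p(0)| + Σ_k log(r/|z_k|), summed over zeros inside |z| < r.
  log(r/|z_k|) for z_k = 1: log(1.5/1) = 0.4055
  log(r/|z_k|) for z_k = -1: log(1.5/1) = 0.4055
  Outside zeros (-2) contribute nothing to the Jensen sum.
Sum over inside zeros: 0.8109.
I(r) = log|p(0)| + (inside sum) = 0.6931 + 0.8109 = 1.5041.
Note: since some zeros are outside |z| ≤ r, the simplified n·log(r) form does NOT apply — only the inside zeros contribute.

I(r) ≈ 1.5041.


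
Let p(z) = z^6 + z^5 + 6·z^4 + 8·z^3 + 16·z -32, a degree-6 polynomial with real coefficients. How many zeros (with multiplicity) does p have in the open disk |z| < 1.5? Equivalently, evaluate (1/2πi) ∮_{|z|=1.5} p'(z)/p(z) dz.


The zeros of p are: (0 + 2i), (0 - 2i), (0 + 2i), (0 - 2i), -2, 1.
Their magnitudes are: 2, 2, 2, 2, 2, 1.
Zeros with |z| < R = 1.5: 1.
Count = 1.
By the argument principle, (1/2πi) ∮_{|z|=R} p'(z)/p(z) dz equals exactly this count.

Number of zeros inside |z| < 1.5: 1.


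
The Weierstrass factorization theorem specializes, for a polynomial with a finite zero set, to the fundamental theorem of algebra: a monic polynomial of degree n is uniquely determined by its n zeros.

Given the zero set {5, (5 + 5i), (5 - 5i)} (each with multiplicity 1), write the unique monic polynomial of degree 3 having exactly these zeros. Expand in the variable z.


The polynomial is p(z) = ∏_{α ∈ S} (z − α), where S = {5, (5 + 5i), (5 - 5i)}.
Expanding the product yields: p(z) = z^3 -15·z^2 + 100·z -250.
Note conjugate pairs combine to real quadratics: (z − (5+5i))(z − (5−5i)) = z² − 10z + 50.
The resulting polynomial has degree 3 and real coefficients as required.

p(z) = z^3 -15·z^2 + 100·z -250.


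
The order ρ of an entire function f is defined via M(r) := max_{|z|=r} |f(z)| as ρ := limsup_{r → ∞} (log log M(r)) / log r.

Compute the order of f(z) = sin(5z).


sin(w) is a linear combination of e^{iw} and e^{−iw} (or e^w, e^{−w} in the hyperbolic case), so |sin(w)| ≤ e^{|w|}. With w = 5z, |w| ≤ 5|z| + 0 = 5r + 0 on |z| = r, giving M(r) ≤ e^{5r + 0}, so ρ ≤ 1. On a suitable ray (z = it for sin/cos; z = t for sinh/cosh, t real → ∞), |sin(5z)| grows like e^{5|t|}/2, so ρ ≥ 1. Hence ρ = 1.
Therefore ρ = 1.

Order ρ = 1.


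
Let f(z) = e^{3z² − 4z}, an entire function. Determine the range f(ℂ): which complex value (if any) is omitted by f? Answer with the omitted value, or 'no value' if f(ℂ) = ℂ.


Little Picard bounds the complement of f(ℂ) to at most one point.
The exponent g(z) = 3z² − 4z is a nonconstant polynomial, hence surjective onto ℂ. So e^{g(z)} takes every value in {e^w : w ∈ ℂ} = ℂ ∖ {0}. Adding 0 shifts the range to ℂ ∖ {0}. f omits exactly 0.

Omitted value: 0.


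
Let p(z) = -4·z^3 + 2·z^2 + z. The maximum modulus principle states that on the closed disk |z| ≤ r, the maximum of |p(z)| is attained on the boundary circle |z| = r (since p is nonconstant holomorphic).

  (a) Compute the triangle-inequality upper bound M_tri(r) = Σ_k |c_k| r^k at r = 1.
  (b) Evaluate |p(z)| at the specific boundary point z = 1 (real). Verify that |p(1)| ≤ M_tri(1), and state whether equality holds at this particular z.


Coefficients: c_0 = 0, c_1 = 1, c_2 = 2, c_3 = -4. Radius r = 1.
Part (a). Triangle bound: M_tri(r) = Σ_k |c_k| r^k
  = |0|·1^0 + |1|·1^1 + |2|·1^2 + |-4|·1^3
  = 0 + 1 + 2 + 4 = 7.
This bounds M(r) := max_{|z|=r} |p(z)| from above; equality holds iff all terms c_k z^k can be made to align in phase at a single z on |z|=r.
Part (b). At z = 1 (real, on the circle |z| = r):
  p(1) = (0)·1^0 + (1)·1^1 + (2)·1^2 + (-4)·1^3 = -1.
  |p(1)| = 1.
Check: |p(1)| = 1 ≤ 7 = M_tri(1). ✓ Equality does not hold at z = 1 (the coefficients have mixed signs, so the terms do not all align in phase there).

M_tri(1) = 7; |p(1)| = 1; equality at z=1: no.


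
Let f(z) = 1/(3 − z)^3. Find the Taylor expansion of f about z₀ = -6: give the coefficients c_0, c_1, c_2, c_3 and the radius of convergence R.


Let w = z − z₀, so z = z₀ + w.
Then 3 − z = 3 − (z₀ + w) = (3 − z₀) − w = 9 − w.
f(z) = 1/(9 − w)^3 = (1/(9)^3) · (1 − w/(9))^{−3}.
By the binomial series (1−u)^{−3} = Σ_{n≥0} C(n+2, 2) u^n for |u|<1, with u = w/(9):
  c_n = C(n+2, 2) / (9)^(n+3).
  c_0 = 1/(9)^3 = 1/729.
  c_1 = 3/(9)^4 = 1/2187.
  c_2 = 6/(9)^5 = 2/19683.
  c_3 = 10/(9)^6 = 10/531441.
The series is valid for |w/d| < 1, i.e. |z − z₀| < |d|.
Radius of convergence: R = |3 − z₀| = |9| = 9 (distance from z₀ to the singularity z = 3).

c_0 = 1/729, c_1 = 1/2187, c_2 = 2/19683, c_3 = 10/531441; R = 9.


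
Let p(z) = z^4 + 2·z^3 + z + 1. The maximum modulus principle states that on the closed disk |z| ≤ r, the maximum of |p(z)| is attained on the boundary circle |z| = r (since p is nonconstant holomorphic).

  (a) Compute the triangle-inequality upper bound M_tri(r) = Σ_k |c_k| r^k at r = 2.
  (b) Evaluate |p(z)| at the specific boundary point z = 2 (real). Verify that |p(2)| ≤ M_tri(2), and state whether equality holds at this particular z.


Coefficients: c_0 = 1, c_1 = 1, c_2 = 0, c_3 = 2, c_4 = 1. Radius r = 2.
Part (a). Triangle bound: M_tri(r) = Σ_k |c_k| r^k
  = |1|·2^0 + |1|·2^1 + |0|·2^2 + |2|·2^3 + |1|·2^4
  = 1 + 2 + 0 + 16 + 16 = 35.
This bounds M(r) := max_{|z|=r} |p(z)| from above; equality holds iff all terms c_k z^k can be made to align in phase at a single z on |z|=r.
Part (b). At z = 2 (real, on the circle |z| = r):
  p(2) = (1)·2^0 + (1)·2^1 + (0)·2^2 + (2)·2^3 + (1)·2^4 = 35.
  |p(2)| = 35.
Since all nonzero coefficients share the same sign, |p(2)| = 35 = M_tri(2); the triangle bound is attained at z = 2, so in fact M(r) = 35.

M_tri(2) = 35; |p(2)| = 35; equality at z=2: yes.


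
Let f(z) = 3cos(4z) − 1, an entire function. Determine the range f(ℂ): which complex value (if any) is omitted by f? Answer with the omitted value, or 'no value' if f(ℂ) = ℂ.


Little Picard bounds the complement of f(ℂ) to at most one point.
cos is entire and surjective onto ℂ: for every w ∈ ℂ, cos(ζ) = w has a solution ζ ∈ ℂ (e.g., via the complex inverse arccos). With ζ = 4z this gives z = ζ/(4). Then 3·cos(4z) takes every value in 3·ℂ = ℂ, and adding -1 is a bijection of ℂ. So f is surjective and omits no value. (Note: only on the real line is cos bounded by [−1, 1].)

Omitted value: no value.


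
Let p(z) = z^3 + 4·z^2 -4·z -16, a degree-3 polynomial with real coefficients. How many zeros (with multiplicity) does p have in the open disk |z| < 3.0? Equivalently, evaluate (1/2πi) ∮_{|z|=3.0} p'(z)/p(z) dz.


The zeros of p are: -2, -4, 2.
Their magnitudes are: 2, 4, 2.
Zeros with |z| < R = 3.0: -2, 2.
Count = 2.
By the argument principle, (1/2πi) ∮_{|z|=R} p'(z)/p(z) dz equals exactly this count.

Number of zeros inside |z| < 3.0: 2.


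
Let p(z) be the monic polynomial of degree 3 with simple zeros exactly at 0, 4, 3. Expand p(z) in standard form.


The polynomial is p(z) = ∏_{α ∈ S} (z − α), where S = {0, 4, 3}.
Expanding the product yields: p(z) = z^3 -7·z^2 + 12·z.
The resulting polynomial has degree 3 and real coefficients as required.

p(z) = z^3 -7·z^2 + 12·z.


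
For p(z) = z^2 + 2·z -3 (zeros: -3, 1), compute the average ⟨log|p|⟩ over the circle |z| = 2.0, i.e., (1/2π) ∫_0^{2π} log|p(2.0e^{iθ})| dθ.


Zeros: -3, 1; r = 2.0.
Inside |z| < r: 1. Outside (|z| ≥ r): -3.
p(0) = -3, so log|p(0)| = log(3) = 1.0986.
Apply Jensen: I(r) = log|p(0)| + Σ_k log(r/|z_k|), summed over zeros inside |z| < r.
  log(r/|z_k|) for z_k = 1: log(2.0/1) = 0.6931
  Outside zeros (-3) contribute nothing to the Jensen sum.
Sum over inside zeros: 0.6931.
I(r) = log|p(0)| + (inside sum) = 1.0986 + 0.6931 = 1.7918.
Note: since some zeros are outside |z| ≤ r, the simplified n·log(r) form does NOT apply — only the inside zeros contribute.

I(r) ≈ 1.7918.


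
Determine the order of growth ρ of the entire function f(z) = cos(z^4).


Write cos(w) = (e^{iw} ± e^{−iw})/(2 or 2i), so |cos(w)| ≤ e^{|w|}. With w = z^4, |w| ≤ 1r^4 + 0 on |z|=r, giving M(r) ≤ e^{1r^4 + 0} and ρ ≤ 4. For the lower bound, choose z on |z|=r with 1z^4 purely imaginary of modulus 1r^4; then |cos(z^4)| grows like e^{1r^4}/2, so ρ ≥ 4. Hence ρ = 4.
Therefore ρ = 4.

Order ρ = 4.


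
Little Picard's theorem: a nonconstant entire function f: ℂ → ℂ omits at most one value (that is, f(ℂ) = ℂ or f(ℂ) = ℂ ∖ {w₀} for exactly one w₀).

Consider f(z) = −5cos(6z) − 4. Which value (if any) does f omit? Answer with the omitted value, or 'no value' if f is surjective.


Little Picard bounds the complement of f(ℂ) to at most one point.
cos is entire and surjective onto ℂ: for every w ∈ ℂ, cos(ζ) = w has a solution ζ ∈ ℂ (e.g., via the complex inverse arccos). With ζ = 6z this gives z = ζ/(6). Then -5·cos(6z) takes every value in -5·ℂ = ℂ, and adding -4 is a bijection of ℂ. So f is surjective and omits no value. (Note: only on the real line is cos bounded by [−1, 1].)

Omitted value: no value.


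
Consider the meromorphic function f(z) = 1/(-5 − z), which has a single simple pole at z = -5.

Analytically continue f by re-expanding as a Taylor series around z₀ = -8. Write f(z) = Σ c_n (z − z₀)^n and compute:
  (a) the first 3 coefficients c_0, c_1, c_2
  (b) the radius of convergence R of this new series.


Let w = z − z₀, so z = z₀ + w.
Then -5 − z = -5 − (z₀ + w) = (-5 − z₀) − w = 3 − w.
f(z) = 1/(3 − w) = (1/(3)) · 1/(1 − w/(3)) = Σ_{n≥0} w^n / (3)^(n+1).
So c_n = 1/(3)^(n+1):
  c_0 = 1/(3)^1 = 1/3.
  c_1 = 1/(3)^2 = 1/9.
  c_2 = 1/(3)^3 = 1/27.
The series is valid for |w/d| < 1, i.e. |z − z₀| < |d|.
Radius of convergence: R = |-5 − z₀| = |3| = 3 (distance from z₀ to the singularity z = -5).

c_0 = 1/3, c_1 = 1/9, c_2 = 1/27; R = 3.


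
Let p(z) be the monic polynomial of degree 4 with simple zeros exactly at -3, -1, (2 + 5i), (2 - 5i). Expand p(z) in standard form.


The polynomial is p(z) = ∏_{α ∈ S} (z − α), where S = {-3, -1, (2 + 5i), (2 - 5i)}.
Expanding the product yields: p(z) = z^4 + 16·z^2 + 104·z + 87.
Note conjugate pairs combine to real quadratics: (z − (2+5i))(z − (2−5i)) = z² − 4z + 29.
The resulting polynomial has degree 4 and real coefficients as required.

p(z) = z^4 + 16·z^2 + 104·z + 87.


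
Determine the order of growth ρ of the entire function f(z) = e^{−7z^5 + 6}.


|e^{−7z^5 + 6}| = e^{Re(-7·z^5) + 6} ≤ e^{7|z|^5 + 6} = e^{7r^5 + 6} on |z| = r, so ρ ≤ 5. Choosing z on |z|=r so that -7·z^5 is real positive (always possible by picking arg z appropriately) gives |f(z)| = e^{7r^5 + 6}, matching the bound. The additive constant 6 does not affect log log M(r) ~ 5·log r. Hence ρ = 5.
Therefore ρ = 5.

Order ρ = 5.


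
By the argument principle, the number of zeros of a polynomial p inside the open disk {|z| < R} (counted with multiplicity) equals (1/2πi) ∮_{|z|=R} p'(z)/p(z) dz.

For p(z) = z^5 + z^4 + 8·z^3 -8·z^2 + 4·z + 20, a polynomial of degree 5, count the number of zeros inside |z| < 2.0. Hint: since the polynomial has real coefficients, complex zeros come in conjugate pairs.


The zeros of p are: (-1 + 3i), (-1 - 3i), (1 + 1i), (1 - 1i), -1.
Their magnitudes are: 3.162, 3.162, 1.414, 1.414, 1.
Zeros with |z| < R = 2.0: (1 + 1i), (1 - 1i), -1.
Count = 3.
By the argument principle, (1/2πi) ∮_{|z|=R} p'(z)/p(z) dz equals exactly this count.

Number of zeros inside |z| < 2.0: 3.


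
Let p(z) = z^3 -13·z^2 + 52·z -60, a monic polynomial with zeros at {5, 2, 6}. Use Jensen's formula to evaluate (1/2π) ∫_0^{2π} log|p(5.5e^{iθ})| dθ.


Zeros: 2, 5, 6; r = 5.5.
Inside |z| < r: 2, 5. Outside (|z| ≥ r): 6.
p(0) = -60, so log|p(0)| = log(60) = 4.0943.
Apply Jensen: I(r) = log|p(0)| + Σ_k log(r/|z_k|), summed over zeros inside |z| < r.
  log(r/|z_k|) for z_k = 5: log(5.5/5) = 0.0953
  log(r/|z_k|) for z_k = 2: log(5.5/2) = 1.0116
  Outside zeros (6) contribute nothing to the Jensen sum.
Sum over inside zeros: 1.1069.
I(r) = log|p(0)| + (inside sum) = 4.0943 + 1.1069 = 5.2013.
Note: since some zeros are outside |z| ≤ r, the simplified n·log(r) form does NOT apply — only the inside zeros contribute.

I(r) ≈ 5.2013.


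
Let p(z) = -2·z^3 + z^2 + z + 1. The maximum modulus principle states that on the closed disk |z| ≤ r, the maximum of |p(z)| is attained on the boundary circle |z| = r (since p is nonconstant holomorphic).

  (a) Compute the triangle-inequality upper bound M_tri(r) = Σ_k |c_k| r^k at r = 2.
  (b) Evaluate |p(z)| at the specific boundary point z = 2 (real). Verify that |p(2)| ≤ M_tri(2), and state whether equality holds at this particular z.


Coefficients: c_0 = 1, c_1 = 1, c_2 = 1, c_3 = -2. Radius r = 2.
Part (a). Triangle bound: M_tri(r) = Σ_k |c_k| r^k
  = |1|·2^0 + |1|·2^1 + |1|·2^2 + |-2|·2^3
  = 1 + 2 + 4 + 16 = 23.
This bounds M(r) := max_{|z|=r} |p(z)| from above; equality holds iff all terms c_k z^k can be made to align in phase at a single z on |z|=r.
Part (b). At z = 2 (real, on the circle |z| = r):
  p(2) = (1)·2^0 + (1)·2^1 + (1)·2^2 + (-2)·2^3 = -9.
  |p(2)| = 9.
Check: |p(2)| = 9 ≤ 23 = M_tri(2). ✓ Equality does not hold at z = 2 (the coefficients have mixed signs, so the terms do not all align in phase there).

M_tri(2) = 23; |p(2)| = 9; equality at z=2: no.


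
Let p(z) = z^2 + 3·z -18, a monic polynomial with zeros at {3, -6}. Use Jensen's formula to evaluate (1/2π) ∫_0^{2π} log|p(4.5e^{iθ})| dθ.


Zeros: -6, 3; r = 4.5.
Inside |z| < r: 3. Outside (|z| ≥ r): -6.
p(0) = -18, so log|p(0)| = log(18) = 2.8904.
Apply Jensen: I(r) = log|p(0)| + Σ_k log(r/|z_k|), summed over zeros inside |z| < r.
  log(r/|z_k|) for z_k = 3: log(4.5/3) = 0.4055
  Outside zeros (-6) contribute nothing to the Jensen sum.
Sum over inside zeros: 0.4055.
I(r) = log|p(0)| + (inside sum) = 2.8904 + 0.4055 = 3.2958.
Note: since some zeros are outside |z| ≤ r, the simplified n·log(r) form does NOT apply — only the inside zeros contribute.

I(r) ≈ 3.2958.


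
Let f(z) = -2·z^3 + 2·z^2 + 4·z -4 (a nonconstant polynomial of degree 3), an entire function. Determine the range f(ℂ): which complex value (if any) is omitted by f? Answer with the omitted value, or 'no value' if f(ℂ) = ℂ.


Little Picard bounds the complement of f(ℂ) to at most one point.
For every w ∈ ℂ, the equation p(z) − w = 0 is a nonconstant polynomial in z and hence has at least one root by the fundamental theorem of algebra. So p is surjective onto ℂ, omitting no value.

Omitted value: no value.


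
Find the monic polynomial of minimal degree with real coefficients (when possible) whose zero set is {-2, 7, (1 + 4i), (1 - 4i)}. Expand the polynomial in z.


The polynomial is p(z) = ∏_{α ∈ S} (z − α), where S = {-2, 7, (1 + 4i), (1 - 4i)}.
Expanding the product yields: p(z) = z^4 -7·z^3 + 13·z^2 -57·z -238.
Note conjugate pairs combine to real quadratics: (z − (1+4i))(z − (1−4i)) = z² − 2z + 17.
The resulting polynomial has degree 4 and real coefficients as required.

p(z) = z^4 -7·z^3 + 13·z^2 -57·z -238.


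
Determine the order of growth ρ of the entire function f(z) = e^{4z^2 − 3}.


|e^{4z^2 − 3}| = e^{Re(4·z^2) + -3} ≤ e^{4|z|^2 + -3} = e^{4r^2 + -3} on |z| = r, so ρ ≤ 2. Choosing z on |z|=r so that 4·z^2 is real positive (always possible by picking arg z appropriately) gives |f(z)| = e^{4r^2 + -3}, matching the bound. The additive constant -3 does not affect log log M(r) ~ 2·log r. Hence ρ = 2.
Therefore ρ = 2.

Order ρ = 2.


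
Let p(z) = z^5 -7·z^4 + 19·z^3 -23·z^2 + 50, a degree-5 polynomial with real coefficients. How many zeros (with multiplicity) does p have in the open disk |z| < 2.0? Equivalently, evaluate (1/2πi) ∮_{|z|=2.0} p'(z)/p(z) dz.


The zeros of p are: (1 + 2i), (1 - 2i), -1, (3 + 1i), (3 - 1i).
Their magnitudes are: 2.236, 2.236, 1, 3.162, 3.162.
Zeros with |z| < R = 2.0: -1.
Count = 1.
By the argument principle, (1/2πi) ∮_{|z|=R} p'(z)/p(z) dz equals exactly this count.

Number of zeros inside |z| < 2.0: 1.


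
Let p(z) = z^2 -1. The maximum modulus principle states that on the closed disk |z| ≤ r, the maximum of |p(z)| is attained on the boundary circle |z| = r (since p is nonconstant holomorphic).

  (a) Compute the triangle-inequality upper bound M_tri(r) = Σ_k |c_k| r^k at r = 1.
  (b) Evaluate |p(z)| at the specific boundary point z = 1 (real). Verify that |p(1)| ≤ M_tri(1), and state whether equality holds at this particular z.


Coefficients: c_0 = -1, c_1 = 0, c_2 = 1. Radius r = 1.
Part (a). Triangle bound: M_tri(r) = Σ_k |c_k| r^k
  = |-1|·1^0 + |0|·1^1 + |1|·1^2
  = 1 + 0 + 1 = 2.
This bounds M(r) := max_{|z|=r} |p(z)| from above; equality holds iff all terms c_k z^k can be made to align in phase at a single z on |z|=r.
Part (b). At z = 1 (real, on the circle |z| = r):
  p(1) = (-1)·1^0 + (0)·1^1 + (1)·1^2 = 0.
  |p(1)| = 0.
Check: |p(1)| = 0 ≤ 2 = M_tri(1). ✓ Equality does not hold at z = 1 (the coefficients have mixed signs, so the terms do not all align in phase there).

M_tri(1) = 2; |p(1)| = 0; equality at z=1: no.


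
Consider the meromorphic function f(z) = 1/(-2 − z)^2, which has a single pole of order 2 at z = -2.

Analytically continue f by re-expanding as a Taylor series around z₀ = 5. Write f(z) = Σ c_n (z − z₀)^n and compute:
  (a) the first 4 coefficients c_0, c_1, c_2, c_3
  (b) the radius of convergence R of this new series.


Let w = z − z₀, so z = z₀ + w.
Then -2 − z = -2 − (z₀ + w) = (-2 − z₀) − w = -7 − w.
f(z) = 1/(-7 − w)^2 = (1/(-7)^2) · (1 − w/(-7))^{−2}.
By the binomial series (1−u)^{−2} = Σ_{n≥0} C(n+1, 1) u^n for |u|<1, with u = w/(-7):
  c_n = C(n+1, 1) / (-7)^(n+2).
  c_0 = 1/(-7)^2 = 1/49.
  c_1 = 2/(-7)^3 = -2/343.
  c_2 = 3/(-7)^4 = 3/2401.
  c_3 = 4/(-7)^5 = -4/16807.
The series is valid for |w/d| < 1, i.e. |z − z₀| < |d|.
Radius of convergence: R = |-2 − z₀| = |-7| = 7 (distance from z₀ to the singularity z = -2).

c_0 = 1/49, c_1 = -2/343, c_2 = 3/2401, c_3 = -4/16807; R = 7.


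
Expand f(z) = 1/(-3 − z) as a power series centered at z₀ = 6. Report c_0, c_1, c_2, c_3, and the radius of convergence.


Let w = z − z₀, so z = z₀ + w.
Then -3 − z = -3 − (z₀ + w) = (-3 − z₀) − w = -9 − w.
f(z) = 1/(-9 − w) = (1/(-9)) · 1/(1 − w/(-9)) = Σ_{n≥0} w^n / (-9)^(n+1).
So c_n = 1/(-9)^(n+1):
  c_0 = 1/(-9)^1 = -1/9.
  c_1 = 1/(-9)^2 = 1/81.
  c_2 = 1/(-9)^3 = -1/729.
  c_3 = 1/(-9)^4 = 1/6561.
The series is valid for |w/d| < 1, i.e. |z − z₀| < |d|.
Radius of convergence: R = |-3 − z₀| = |-9| = 9 (distance from z₀ to the singularity z = -3).

c_0 = -1/9, c_1 = 1/81, c_2 = -1/729, c_3 = 1/6561; R = 9.


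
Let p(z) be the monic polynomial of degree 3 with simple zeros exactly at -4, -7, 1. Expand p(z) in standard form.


The polynomial is p(z) = ∏_{α ∈ S} (z − α), where S = {-4, -7, 1}.
Expanding the product yields: p(z) = z^3 + 10·z^2 + 17·z -28.
The resulting polynomial has degree 3 and real coefficients as required.

p(z) = z^3 + 10·z^2 + 17·z -28.


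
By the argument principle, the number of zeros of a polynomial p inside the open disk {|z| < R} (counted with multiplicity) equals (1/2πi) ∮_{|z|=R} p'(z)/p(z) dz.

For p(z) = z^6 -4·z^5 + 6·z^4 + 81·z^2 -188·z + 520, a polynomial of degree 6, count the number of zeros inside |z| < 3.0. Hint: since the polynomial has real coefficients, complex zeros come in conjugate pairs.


The zeros of p are: (3 + 2i), (3 - 2i), (1 + 2i), (1 - 2i), (-2 + 2i), (-2 - 2i).
Their magnitudes are: 3.606, 3.606, 2.236, 2.236, 2.828, 2.828.
Zeros with |z| < R = 3.0: (1 + 2i), (1 - 2i), (-2 + 2i), (-2 - 2i).
Count = 4.
By the argument principle, (1/2πi) ∮_{|z|=R} p'(z)/p(z) dz equals exactly this count.

Number of zeros inside |z| < 3.0: 4.


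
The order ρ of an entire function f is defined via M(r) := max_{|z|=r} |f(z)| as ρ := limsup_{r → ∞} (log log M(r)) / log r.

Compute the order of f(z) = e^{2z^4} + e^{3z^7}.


Each summand is entire of order 4 and 7 respectively (as in the single-exponential case). The order of a sum is at most the max of the orders, so ρ ≤ 7. For the lower bound: on |z|=r choose arg z so that 3z^7 is real positive; then |e^{3z^7}| = e^{3r^7} while |e^{2z^4}| ≤ e^{2r^4} = o(e^{3r^7}). So |f| ≥ e^{3r^7}(1 − o(1)) and ρ ≥ 7. Hence ρ = max(4, 7) = 7.
Therefore ρ = 7.

Order ρ = 7.


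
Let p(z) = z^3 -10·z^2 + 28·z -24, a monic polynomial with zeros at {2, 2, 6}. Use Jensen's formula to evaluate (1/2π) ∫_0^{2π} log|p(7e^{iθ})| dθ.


Zeros: 2, 2, 6; r = 7.
Inside |z| < r: 2, 2, 6. Outside (|z| ≥ r): ∅.
p(0) = -24, so log|p(0)| = log(24) = 3.1781.
Apply Jensen: I(r) = log|p(0)| + Σ_k log(r/|z_k|), summed over zeros inside |z| < r.
  log(r/|z_k|) for z_k = 2: log(7/2) = 1.2528
  log(r/|z_k|) for z_k = 2: log(7/2) = 1.2528
  log(r/|z_k|) for z_k = 6: log(7/6) = 0.1542
Sum over inside zeros: 2.6597.
I(r) = log|p(0)| + (inside sum) = 3.1781 + 2.6597 = 5.8377.
Closed form (all zeros inside, monic): I(r) = n·log(r) = 3·log(7) = 5.8377. ✓

I(r) ≈ 5.8377.


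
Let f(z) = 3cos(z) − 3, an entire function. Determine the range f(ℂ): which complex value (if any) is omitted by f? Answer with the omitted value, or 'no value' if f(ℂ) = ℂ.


Little Picard bounds the complement of f(ℂ) to at most one point.
cos is entire and surjective onto ℂ: for every w ∈ ℂ, cos(ζ) = w has a solution ζ ∈ ℂ (e.g., via the complex inverse arccos). With ζ = z this gives z = ζ/(1). Then 3·cos(z) takes every value in 3·ℂ = ℂ, and adding -3 is a bijection of ℂ. So f is surjective and omits no value. (Note: only on the real line is cos bounded by [−1, 1].)

Omitted value: no value.


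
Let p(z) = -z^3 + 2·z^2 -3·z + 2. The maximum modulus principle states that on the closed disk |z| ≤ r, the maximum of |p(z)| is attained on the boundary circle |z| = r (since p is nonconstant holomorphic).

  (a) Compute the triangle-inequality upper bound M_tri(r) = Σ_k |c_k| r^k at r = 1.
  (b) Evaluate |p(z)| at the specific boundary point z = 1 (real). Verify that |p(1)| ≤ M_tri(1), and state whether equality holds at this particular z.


Coefficients: c_0 = 2, c_1 = -3, c_2 = 2, c_3 = -1. Radius r = 1.
Part (a). Triangle bound: M_tri(r) = Σ_k |c_k| r^k
  = |2|·1^0 + |-3|·1^1 + |2|·1^2 + |-1|·1^3
  = 2 + 3 + 2 + 1 = 8.
This bounds M(r) := max_{|z|=r} |p(z)| from above; equality holds iff all terms c_k z^k can be made to align in phase at a single z on |z|=r.
Part (b). At z = 1 (real, on the circle |z| = r):
  p(1) = (2)·1^0 + (-3)·1^1 + (2)·1^2 + (-1)·1^3 = 0.
  |p(1)| = 0.
Check: |p(1)| = 0 ≤ 8 = M_tri(1). ✓ Equality does not hold at z = 1 (the coefficients have mixed signs, so the terms do not all align in phase there).

M_tri(1) = 8; |p(1)| = 0; equality at z=1: no.


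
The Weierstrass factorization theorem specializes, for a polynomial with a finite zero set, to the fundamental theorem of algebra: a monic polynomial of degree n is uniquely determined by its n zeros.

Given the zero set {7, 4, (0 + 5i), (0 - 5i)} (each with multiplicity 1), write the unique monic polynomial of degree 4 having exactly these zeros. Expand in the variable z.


The polynomial is p(z) = ∏_{α ∈ S} (z − α), where S = {7, 4, (0 + 5i), (0 - 5i)}.
Expanding the product yields: p(z) = z^4 -11·z^3 + 53·z^2 -275·z + 700.
Note conjugate pairs combine to real quadratics: (z − (0+5i))(z − (0−5i)) = z² + 25.
The resulting polynomial has degree 4 and real coefficients as required.

p(z) = z^4 -11·z^3 + 53·z^2 -275·z + 700.


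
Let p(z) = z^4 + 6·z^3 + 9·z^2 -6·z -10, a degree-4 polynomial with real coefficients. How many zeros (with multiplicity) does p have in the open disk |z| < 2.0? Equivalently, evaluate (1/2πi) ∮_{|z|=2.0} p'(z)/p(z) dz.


The zeros of p are: (-3 + 1i), (-3 - 1i), -1, 1.
Their magnitudes are: 3.162, 3.162, 1, 1.
Zeros with |z| < R = 2.0: -1, 1.
Count = 2.
By the argument principle, (1/2πi) ∮_{|z|=R} p'(z)/p(z) dz equals exactly this count.

Number of zeros inside |z| < 2.0: 2.


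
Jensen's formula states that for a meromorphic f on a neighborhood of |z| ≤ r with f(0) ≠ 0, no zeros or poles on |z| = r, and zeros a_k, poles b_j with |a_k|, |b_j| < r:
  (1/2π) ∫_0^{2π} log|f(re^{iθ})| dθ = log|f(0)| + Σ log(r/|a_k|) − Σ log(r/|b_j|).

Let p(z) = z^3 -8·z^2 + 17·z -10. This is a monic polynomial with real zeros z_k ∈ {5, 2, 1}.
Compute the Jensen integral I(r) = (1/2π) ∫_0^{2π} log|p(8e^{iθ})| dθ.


Zeros: 1, 2, 5; r = 8.
Inside |z| < r: 1, 2, 5. Outside (|z| ≥ r): ∅.
p(0) = -10, so log|p(0)| = log(10) = 2.3026.
Apply Jensen: I(r) = log|p(0)| + Σ_k log(r/|z_k|), summed over zeros inside |z| < r.
  log(r/|z_k|) for z_k = 5: log(8/5) = 0.4700
  log(r/|z_k|) for z_k = 2: log(8/2) = 1.3863
  log(r/|z_k|) for z_k = 1: log(8/1) = 2.0794
Sum over inside zeros: 3.9357.
I(r) = log|p(0)| + (inside sum) = 2.3026 + 3.9357 = 6.2383.
Closed form (all zeros inside, monic): I(r) = n·log(r) = 3·log(8) = 6.2383. ✓

I(r) ≈ 6.2383.


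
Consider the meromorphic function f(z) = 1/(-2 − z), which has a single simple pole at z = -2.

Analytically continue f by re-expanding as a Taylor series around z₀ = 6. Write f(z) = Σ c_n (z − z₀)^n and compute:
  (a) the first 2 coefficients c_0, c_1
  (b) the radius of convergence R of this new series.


Let w = z − z₀, so z = z₀ + w.
Then -2 − z = -2 − (z₀ + w) = (-2 − z₀) − w = -8 − w.
f(z) = 1/(-8 − w) = (1/(-8)) · 1/(1 − w/(-8)) = Σ_{n≥0} w^n / (-8)^(n+1).
So c_n = 1/(-8)^(n+1):
  c_0 = 1/(-8)^1 = -1/8.
  c_1 = 1/(-8)^2 = 1/64.
The series is valid for |w/d| < 1, i.e. |z − z₀| < |d|.
Radius of convergence: R = |-2 − z₀| = |-8| = 8 (distance from z₀ to the singularity z = -2).

c_0 = -1/8, c_1 = 1/64; R = 8.


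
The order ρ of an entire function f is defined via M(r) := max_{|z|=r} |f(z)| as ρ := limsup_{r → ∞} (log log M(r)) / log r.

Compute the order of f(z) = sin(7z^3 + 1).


Write sin(w) = (e^{iw} ± e^{−iw})/(2 or 2i), so |sin(w)| ≤ e^{|w|}. With w = 7z^3 + 1, |w| ≤ 7r^3 + 1 on |z|=r, giving M(r) ≤ e^{7r^3 + 1} and ρ ≤ 3. For the lower bound, choose z on |z|=r with 7z^3 purely imaginary of modulus 7r^3; then |sin(7z^3 + 1)| grows like e^{7r^3}/2, so ρ ≥ 3. Hence ρ = 3.
Therefore ρ = 3.

Order ρ = 3.


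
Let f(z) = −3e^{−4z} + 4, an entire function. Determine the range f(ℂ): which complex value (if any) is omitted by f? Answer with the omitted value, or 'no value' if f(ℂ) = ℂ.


Little Picard bounds the complement of f(ℂ) to at most one point.
e^{−4z} is never zero on ℂ, so -3·e^{−4z} takes every value in ℂ ∖ {0}. Adding 4 shifts the range to ℂ ∖ {4}. Thus f omits exactly the value 4.

Omitted value: 4.


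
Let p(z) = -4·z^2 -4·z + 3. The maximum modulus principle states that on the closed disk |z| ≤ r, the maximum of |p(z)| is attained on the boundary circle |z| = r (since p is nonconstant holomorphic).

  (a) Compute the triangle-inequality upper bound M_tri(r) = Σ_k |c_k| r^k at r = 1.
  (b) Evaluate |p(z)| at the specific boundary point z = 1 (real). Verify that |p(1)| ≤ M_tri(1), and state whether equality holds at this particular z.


Coefficients: c_0 = 3, c_1 = -4, c_2 = -4. Radius r = 1.
Part (a). Triangle bound: M_tri(r) = Σ_k |c_k| r^k
  = |3|·1^0 + |-4|·1^1 + |-4|·1^2
  = 3 + 4 + 4 = 11.
This bounds M(r) := max_{|z|=r} |p(z)| from above; equality holds iff all terms c_k z^k can be made to align in phase at a single z on |z|=r.
Part (b). At z = 1 (real, on the circle |z| = r):
  p(1) = (3)·1^0 + (-4)·1^1 + (-4)·1^2 = -5.
  |p(1)| = 5.
Check: |p(1)| = 5 ≤ 11 = M_tri(1). ✓ Equality does not hold at z = 1 (the coefficients have mixed signs, so the terms do not all align in phase there).

M_tri(1) = 11; |p(1)| = 5; equality at z=1: no.


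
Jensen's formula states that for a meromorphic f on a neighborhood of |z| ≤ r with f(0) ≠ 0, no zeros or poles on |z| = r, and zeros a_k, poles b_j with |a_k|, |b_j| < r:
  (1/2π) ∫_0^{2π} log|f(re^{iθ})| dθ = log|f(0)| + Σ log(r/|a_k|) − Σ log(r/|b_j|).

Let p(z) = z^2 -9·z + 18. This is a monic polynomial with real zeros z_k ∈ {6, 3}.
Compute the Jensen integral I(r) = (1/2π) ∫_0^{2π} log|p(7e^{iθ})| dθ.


Zeros: 3, 6; r = 7.
Inside |z| < r: 3, 6. Outside (|z| ≥ r): ∅.
p(0) = 18, so log|p(0)| = log(18) = 2.8904.
Apply Jensen: I(r) = log|p(0)| + Σ_k log(r/|z_k|), summed over zeros inside |z| < r.
  log(r/|z_k|) for z_k = 6: log(7/6) = 0.1542
  log(r/|z_k|) for z_k = 3: log(7/3) = 0.8473
Sum over inside zeros: 1.0014.
I(r) = log|p(0)| + (inside sum) = 2.8904 + 1.0014 = 3.8918.
Closed form (all zeros inside, monic): I(r) = n·log(r) = 2·log(7) = 3.8918. ✓

I(r) ≈ 3.8918.


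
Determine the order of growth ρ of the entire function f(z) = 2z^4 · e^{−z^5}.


M(r) = max_{|z|=r} |2|·|z|^4·|e^{−z^5}| = 2·r^4 · e^{1r^5} (the factors attain their maxima compatibly on |z|=r). Then log M(r) = log 2 + 4·log r + 1r^5, dominated by the last term, so log log M(r) ~ 5·log r. The polynomial factor 2z^4 contributes only a log r term and does not affect the order. ρ = 5.
Therefore ρ = 5.

Order ρ = 5.


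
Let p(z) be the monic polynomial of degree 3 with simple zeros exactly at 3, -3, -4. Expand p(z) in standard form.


The polynomial is p(z) = ∏_{α ∈ S} (z − α), where S = {3, -3, -4}.
Expanding the product yields: p(z) = z^3 + 4·z^2 -9·z -36.
The resulting polynomial has degree 3 and real coefficients as required.

p(z) = z^3 + 4·z^2 -9·z -36.


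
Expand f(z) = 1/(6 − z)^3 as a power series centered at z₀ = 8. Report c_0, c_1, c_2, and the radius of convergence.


Let w = z − z₀, so z = z₀ + w.
Then 6 − z = 6 − (z₀ + w) = (6 − z₀) − w = -2 − w.
f(z) = 1/(-2 − w)^3 = (1/(-2)^3) · (1 − w/(-2))^{−3}.
By the binomial series (1−u)^{−3} = Σ_{n≥0} C(n+2, 2) u^n for |u|<1, with u = w/(-2):
  c_n = C(n+2, 2) / (-2)^(n+3).
  c_0 = 1/(-2)^3 = -1/8.
  c_1 = 3/(-2)^4 = 3/16.
  c_2 = 6/(-2)^5 = -3/16.
The series is valid for |w/d| < 1, i.e. |z − z₀| < |d|.
Radius of convergence: R = |6 − z₀| = |-2| = 2 (distance from z₀ to the singularity z = 6).

c_0 = -1/8, c_1 = 3/16, c_2 = -3/16; R = 2.


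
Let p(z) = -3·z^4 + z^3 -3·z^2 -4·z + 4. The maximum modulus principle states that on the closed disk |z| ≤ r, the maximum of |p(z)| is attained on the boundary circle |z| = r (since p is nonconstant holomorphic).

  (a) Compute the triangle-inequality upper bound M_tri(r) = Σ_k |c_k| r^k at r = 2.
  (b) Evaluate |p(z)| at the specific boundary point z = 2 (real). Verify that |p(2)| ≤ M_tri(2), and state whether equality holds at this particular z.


Coefficients: c_0 = 4, c_1 = -4, c_2 = -3, c_3 = 1, c_4 = -3. Radius r = 2.
Part (a). Triangle bound: M_tri(r) = Σ_k |c_k| r^k
  = |4|·2^0 + |-4|·2^1 + |-3|·2^2 + |1|·2^3 + |-3|·2^4
  = 4 + 8 + 12 + 8 + 48 = 80.
This bounds M(r) := max_{|z|=r} |p(z)| from above; equality holds iff all terms c_k z^k can be made to align in phase at a single z on |z|=r.
Part (b). At z = 2 (real, on the circle |z| = r):
  p(2) = (4)·2^0 + (-4)·2^1 + (-3)·2^2 + (1)·2^3 + (-3)·2^4 = -56.
  |p(2)| = 56.
Check: |p(2)| = 56 ≤ 80 = M_tri(2). ✓ Equality does not hold at z = 2 (the coefficients have mixed signs, so the terms do not all align in phase there).

M_tri(2) = 80; |p(2)| = 56; equality at z=2: no.


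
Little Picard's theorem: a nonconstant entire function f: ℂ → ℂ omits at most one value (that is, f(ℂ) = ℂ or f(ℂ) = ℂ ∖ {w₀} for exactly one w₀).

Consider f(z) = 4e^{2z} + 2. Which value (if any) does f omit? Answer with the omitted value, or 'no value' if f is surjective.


Little Picard bounds the complement of f(ℂ) to at most one point.
e^{2z} is never zero on ℂ, so 4·e^{2z} takes every value in ℂ ∖ {0}. Adding 2 shifts the range to ℂ ∖ {2}. Thus f omits exactly the value 2.

Omitted value: 2.


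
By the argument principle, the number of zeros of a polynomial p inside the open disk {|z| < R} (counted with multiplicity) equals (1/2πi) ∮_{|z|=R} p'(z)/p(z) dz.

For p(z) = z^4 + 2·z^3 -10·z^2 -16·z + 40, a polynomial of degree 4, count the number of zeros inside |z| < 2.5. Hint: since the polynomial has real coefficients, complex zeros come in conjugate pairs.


The zeros of p are: 2, (-3 + 1i), (-3 - 1i), 2.
Their magnitudes are: 2, 3.162, 3.162, 2.
Zeros with |z| < R = 2.5: 2, 2.
Count = 2.
By the argument principle, (1/2πi) ∮_{|z|=R} p'(z)/p(z) dz equals exactly this count.

Number of zeros inside |z| < 2.5: 2.


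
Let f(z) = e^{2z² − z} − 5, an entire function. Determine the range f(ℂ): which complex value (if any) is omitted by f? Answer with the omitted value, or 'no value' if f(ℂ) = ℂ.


Little Picard bounds the complement of f(ℂ) to at most one point.
The exponent g(z) = 2z² − z is a nonconstant polynomial, hence surjective onto ℂ. So e^{g(z)} takes every value in {e^w : w ∈ ℂ} = ℂ ∖ {0}. Adding -5 shifts the range to ℂ ∖ {-5}. f omits exactly -5.

Omitted value: -5.


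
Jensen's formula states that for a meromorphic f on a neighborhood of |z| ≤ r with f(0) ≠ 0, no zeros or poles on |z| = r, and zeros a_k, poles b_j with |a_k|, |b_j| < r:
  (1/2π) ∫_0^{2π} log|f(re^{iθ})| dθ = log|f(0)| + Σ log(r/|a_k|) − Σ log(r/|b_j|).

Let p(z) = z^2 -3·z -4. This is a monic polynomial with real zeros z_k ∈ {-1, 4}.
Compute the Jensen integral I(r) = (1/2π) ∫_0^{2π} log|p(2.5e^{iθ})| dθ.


Zeros: -1, 4; r = 2.5.
Inside |z| < r: -1. Outside (|z| ≥ r): 4.
p(0) = -4, so log|p(0)| = log(4) = 1.3863.
Apply Jensen: I(r) = log|p(0)| + Σ_k log(r/|z_k|), summed over zeros inside |z| < r.
  log(r/|z_k|) for z_k = -1: log(2.5/1) = 0.9163
  Outside zeros (4) contribute nothing to the Jensen sum.
Sum over inside zeros: 0.9163.
I(r) = log|p(0)| + (inside sum) = 1.3863 + 0.9163 = 2.3026.
Note: since some zeros are outside |z| ≤ r, the simplified n·log(r) form does NOT apply — only the inside zeros contribute.

I(r) ≈ 2.3026.


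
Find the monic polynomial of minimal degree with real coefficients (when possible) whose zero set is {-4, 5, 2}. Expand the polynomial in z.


The polynomial is p(z) = ∏_{α ∈ S} (z − α), where S = {-4, 5, 2}.
Expanding the product yields: p(z) = z^3 -3·z^2 -18·z + 40.
The resulting polynomial has degree 3 and real coefficients as required.

p(z) = z^3 -3·z^2 -18·z + 40.


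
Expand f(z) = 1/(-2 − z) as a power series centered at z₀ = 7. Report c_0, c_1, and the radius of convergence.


Let w = z − z₀, so z = z₀ + w.
Then -2 − z = -2 − (z₀ + w) = (-2 − z₀) − w = -9 − w.
f(z) = 1/(-9 − w) = (1/(-9)) · 1/(1 − w/(-9)) = Σ_{n≥0} w^n / (-9)^(n+1).
So c_n = 1/(-9)^(n+1):
  c_0 = 1/(-9)^1 = -1/9.
  c_1 = 1/(-9)^2 = 1/81.
The series is valid for |w/d| < 1, i.e. |z − z₀| < |d|.
Radius of convergence: R = |-2 − z₀| = |-9| = 9 (distance from z₀ to the singularity z = -2).

c_0 = -1/9, c_1 = 1/81; R = 9.


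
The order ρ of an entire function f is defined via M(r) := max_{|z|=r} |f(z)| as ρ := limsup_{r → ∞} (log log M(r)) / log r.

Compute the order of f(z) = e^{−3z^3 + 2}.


|e^{−3z^3 + 2}| = e^{Re(-3·z^3) + 2} ≤ e^{3|z|^3 + 2} = e^{3r^3 + 2} on |z| = r, so ρ ≤ 3. Choosing z on |z|=r so that -3·z^3 is real positive (always possible by picking arg z appropriately) gives |f(z)| = e^{3r^3 + 2}, matching the bound. The additive constant 2 does not affect log log M(r) ~ 3·log r. Hence ρ = 3.
Therefore ρ = 3.

Order ρ = 3.


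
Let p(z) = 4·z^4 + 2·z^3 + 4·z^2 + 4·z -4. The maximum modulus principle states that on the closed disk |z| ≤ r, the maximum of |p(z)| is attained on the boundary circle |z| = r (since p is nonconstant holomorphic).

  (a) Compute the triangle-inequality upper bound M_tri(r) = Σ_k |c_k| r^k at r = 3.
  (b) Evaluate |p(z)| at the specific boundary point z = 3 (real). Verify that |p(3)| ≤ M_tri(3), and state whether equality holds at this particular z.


Coefficients: c_0 = -4, c_1 = 4, c_2 = 4, c_3 = 2, c_4 = 4. Radius r = 3.
Part (a). Triangle bound: M_tri(r) = Σ_k |c_k| r^k
  = |-4|·3^0 + |4|·3^1 + |4|·3^2 + |2|·3^3 + |4|·3^4
  = 4 + 12 + 36 + 54 + 324 = 430.
This bounds M(r) := max_{|z|=r} |p(z)| from above; equality holds iff all terms c_k z^k can be made to align in phase at a single z on |z|=r.
Part (b). At z = 3 (real, on the circle |z| = r):
  p(3) = (-4)·3^0 + (4)·3^1 + (4)·3^2 + (2)·3^3 + (4)·3^4 = 422.
  |p(3)| = 422.
Check: |p(3)| = 422 ≤ 430 = M_tri(3). ✓ Equality does not hold at z = 3 (the coefficients have mixed signs, so the terms do not all align in phase there).

M_tri(3) = 430; |p(3)| = 422; equality at z=3: no.


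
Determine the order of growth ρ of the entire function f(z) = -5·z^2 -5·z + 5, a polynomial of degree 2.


|f(z)| ≤ Σ|c_k|·r^k = O(r^2) as r → ∞. Polynomial growth is O(e^{r^ε}) for every ε > 0 (since r^2/e^{r^ε} → 0), so ρ ≤ ε for all ε > 0, i.e. ρ = 0. Every nonconstant polynomial has order 0.
Therefore ρ = 0.

Order ρ = 0.


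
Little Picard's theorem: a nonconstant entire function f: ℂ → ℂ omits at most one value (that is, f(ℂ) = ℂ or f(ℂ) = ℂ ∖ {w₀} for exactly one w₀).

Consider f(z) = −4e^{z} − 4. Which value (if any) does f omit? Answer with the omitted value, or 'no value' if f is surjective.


Little Picard bounds the complement of f(ℂ) to at most one point.
e^{z} is never zero on ℂ, so -4·e^{z} takes every value in ℂ ∖ {0}. Adding -4 shifts the range to ℂ ∖ {-4}. Thus f omits exactly the value -4.

Omitted value: -4.
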